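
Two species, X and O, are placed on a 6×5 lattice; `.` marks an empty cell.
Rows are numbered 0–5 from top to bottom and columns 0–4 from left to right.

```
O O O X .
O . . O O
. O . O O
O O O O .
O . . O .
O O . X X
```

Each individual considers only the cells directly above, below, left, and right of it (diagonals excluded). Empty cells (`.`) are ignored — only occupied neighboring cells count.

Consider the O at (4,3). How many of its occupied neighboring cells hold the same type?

1

Occupied neighbors of (4,3): (3,3)=O, (5,3)=X.
Same type (O): 1 of 2.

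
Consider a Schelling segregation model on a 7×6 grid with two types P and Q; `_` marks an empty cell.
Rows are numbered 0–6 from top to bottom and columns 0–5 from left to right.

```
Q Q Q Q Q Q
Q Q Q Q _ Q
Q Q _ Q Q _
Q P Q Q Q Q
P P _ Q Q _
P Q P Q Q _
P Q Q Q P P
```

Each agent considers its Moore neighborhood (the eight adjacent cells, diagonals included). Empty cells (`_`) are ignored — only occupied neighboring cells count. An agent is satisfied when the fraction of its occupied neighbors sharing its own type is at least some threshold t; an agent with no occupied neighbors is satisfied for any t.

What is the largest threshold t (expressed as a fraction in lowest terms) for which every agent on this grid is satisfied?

1/7

Row 0: (0,0)Q 3/3 · (0,1)Q 5/5 · (0,2)Q 5/5 · (0,3)Q 4/4 · (0,4)Q 4/4 · (0,5)Q 2/2
Row 1: (1,0)Q 5/5 · (1,1)Q 7/7 · (1,2)Q 7/7 · (1,3)Q 6/6 · (1,5)Q 3/3
Row 2: (2,0)Q 4/5 · (2,1)Q 6/7 · (2,3)Q 6/6 · (2,4)Q 6/6
Row 3: (3,0)Q 2/5 · (3,1)P 2/6 · (3,2)Q 4/6 · (3,3)Q 6/6 · (3,4)Q 6/6 · (3,5)Q 3/3
Row 4: (4,0)P 3/5 · (4,1)P 4/7 · (4,3)Q 6/7 · (4,4)Q 6/6
Row 5: (5,0)P 3/5 · (5,1)Q 2/7 · (5,2)P 1/7 · (5,3)Q 5/7 · (5,4)Q 4/6
Row 6: (6,0)P 1/3 · (6,1)Q 2/5 · (6,2)Q 4/5 · (6,3)Q 3/5 · (6,4)P 1/4 · (6,5)P 1/2
The smallest same-type fraction is 1/7 at (5,2), which reduces to 1/7. Any threshold above that leaves this agent unsatisfied.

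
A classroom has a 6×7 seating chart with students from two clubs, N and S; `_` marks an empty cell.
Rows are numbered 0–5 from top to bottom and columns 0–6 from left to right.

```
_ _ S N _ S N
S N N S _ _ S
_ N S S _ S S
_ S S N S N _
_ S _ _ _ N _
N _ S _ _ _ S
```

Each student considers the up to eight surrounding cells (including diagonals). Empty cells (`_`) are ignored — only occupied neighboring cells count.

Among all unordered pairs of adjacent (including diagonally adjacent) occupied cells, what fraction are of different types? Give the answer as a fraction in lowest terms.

25/47

Scan each occupied cell's neighbors to the right and below (and the two forward diagonals) so each pair is counted once.
From row 0: 6 unlike of 9 pairs (running 6/9).
From row 1: 6 unlike of 13 pairs (running 12/22).
From row 2: 7 unlike of 14 pairs (running 19/36).
From row 3: 4 unlike of 8 pairs (running 23/44).
From row 4: 2 unlike of 3 pairs (running 25/47).
Total adjacent occupied pairs: 47; unlike-type pairs: 25.
25/47 is already in lowest terms.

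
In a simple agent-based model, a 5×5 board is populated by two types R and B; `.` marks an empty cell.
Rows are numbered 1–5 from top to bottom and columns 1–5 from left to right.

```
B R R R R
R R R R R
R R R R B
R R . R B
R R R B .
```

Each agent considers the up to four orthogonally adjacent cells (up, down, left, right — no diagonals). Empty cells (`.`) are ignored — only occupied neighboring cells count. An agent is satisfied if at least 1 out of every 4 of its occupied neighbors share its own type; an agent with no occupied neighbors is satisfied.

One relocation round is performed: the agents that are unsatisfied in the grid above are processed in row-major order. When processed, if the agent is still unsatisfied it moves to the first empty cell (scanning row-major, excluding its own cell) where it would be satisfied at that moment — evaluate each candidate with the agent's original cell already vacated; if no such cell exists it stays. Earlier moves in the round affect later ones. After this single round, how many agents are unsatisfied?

0

Initially unsatisfied (in order): (1,1), (5,4).
  (1,1) → (5,5).
  (5,4): now satisfied by earlier moves; stays.
Resulting grid:
. R R R R
R R R R R
R R R R B
R R . R B
R R R B B
All satisfied now.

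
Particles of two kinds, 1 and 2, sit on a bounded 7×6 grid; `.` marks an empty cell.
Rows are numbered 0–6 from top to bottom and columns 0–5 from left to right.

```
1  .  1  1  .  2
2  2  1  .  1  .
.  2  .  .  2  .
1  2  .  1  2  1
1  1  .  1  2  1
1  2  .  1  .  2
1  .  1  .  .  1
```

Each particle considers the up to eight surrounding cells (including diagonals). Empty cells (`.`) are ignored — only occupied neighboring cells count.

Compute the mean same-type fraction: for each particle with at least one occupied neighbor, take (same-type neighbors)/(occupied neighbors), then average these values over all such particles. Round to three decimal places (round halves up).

Row 0: (0,0)1 0/2 · (0,2)1 2/3 · (0,3)1 3/3 · (0,5)2 0/1
Row 1: (1,0)2 2/3 · (1,1)2 2/5 · (1,2)1 2/4 · (1,4)1 1/3
Row 2: (2,1)2 3/5 · (2,4)2 1/4
Row 3: (3,0)1 2/4 · (3,1)2 1/4 · (3,3)1 1/4 · (3,4)2 2/6 · (3,5)1 1/4
Row 4: (4,0)1 3/5 · (4,1)1 3/5 · (4,3)1 2/4 · (4,4)2 2/7 · (4,5)1 1/4
Row 5: (5,0)1 3/4 · (5,1)2 0/5 · (5,3)1 2/3 · (5,5)2 1/3
Row 6: (6,0)1 1/2 · (6,2)1 1/2 · (6,5)1 0/1
Sum over 27 particles: 0/2 + 2/3 + 3/3 + 0/1 + 2/3 + 2/5 + 2/4 + 1/3 + 3/5 + 1/4 + 2/4 + 1/4 + 1/4 + 2/6 + 1/4 + 3/5 + 3/5 + 2/4 + 2/7 + 1/4 + 3/4 + 0/5 + 2/3 + 1/3 + 1/2 + 1/2 + 0/1 = 769/70; mean = 769/70 ÷ 27 = 769/1890 = 0.406878… → 0.407.

0.407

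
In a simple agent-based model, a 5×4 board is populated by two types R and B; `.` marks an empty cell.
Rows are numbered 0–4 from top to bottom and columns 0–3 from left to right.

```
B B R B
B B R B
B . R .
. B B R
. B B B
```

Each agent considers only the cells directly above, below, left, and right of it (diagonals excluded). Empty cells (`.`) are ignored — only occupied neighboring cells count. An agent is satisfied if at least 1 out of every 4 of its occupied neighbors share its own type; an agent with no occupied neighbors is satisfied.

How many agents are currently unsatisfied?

1

(0,0)B 2/2 ok
(0,1)B 2/3 ok
(0,2)R 1/3 ok
(0,3)B 1/2 ok
(1,0)B 3/3 ok
(1,1)B 2/3 ok
(1,2)R 2/4 ok
(1,3)B 1/2 ok
(2,0)B 1/1 ok
(2,2)R 1/2 ok
(3,1)B 2/2 ok
(3,2)B 2/4 ok
(3,3)R 0/2 unhappy
(4,1)B 2/2 ok
(4,2)B 3/3 ok
(4,3)B 1/2 ok
Unsatisfied: (3,3) — 1 in total.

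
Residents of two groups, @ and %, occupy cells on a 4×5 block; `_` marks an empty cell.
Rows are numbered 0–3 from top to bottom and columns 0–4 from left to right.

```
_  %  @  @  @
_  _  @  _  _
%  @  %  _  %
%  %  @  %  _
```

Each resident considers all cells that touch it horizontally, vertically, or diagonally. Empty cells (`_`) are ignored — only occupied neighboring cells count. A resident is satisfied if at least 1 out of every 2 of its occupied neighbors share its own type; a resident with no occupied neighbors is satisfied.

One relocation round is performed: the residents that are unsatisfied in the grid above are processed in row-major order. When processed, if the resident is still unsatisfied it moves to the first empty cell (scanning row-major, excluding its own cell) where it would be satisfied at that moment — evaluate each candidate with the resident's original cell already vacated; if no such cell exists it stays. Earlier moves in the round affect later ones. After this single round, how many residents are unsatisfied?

1

Initially unsatisfied (in order): (0,1), (2,1), (2,2), (3,2).
  (0,1) → (0,0).
  (2,1) → (0,1).
  (2,2): now satisfied by earlier moves; stays.
  (3,2) → (1,1).
Resulting grid:
% @ @ @ @
_ @ @ _ _
% _ % _ %
% % _ % _
Unsatisfied now: (0,0).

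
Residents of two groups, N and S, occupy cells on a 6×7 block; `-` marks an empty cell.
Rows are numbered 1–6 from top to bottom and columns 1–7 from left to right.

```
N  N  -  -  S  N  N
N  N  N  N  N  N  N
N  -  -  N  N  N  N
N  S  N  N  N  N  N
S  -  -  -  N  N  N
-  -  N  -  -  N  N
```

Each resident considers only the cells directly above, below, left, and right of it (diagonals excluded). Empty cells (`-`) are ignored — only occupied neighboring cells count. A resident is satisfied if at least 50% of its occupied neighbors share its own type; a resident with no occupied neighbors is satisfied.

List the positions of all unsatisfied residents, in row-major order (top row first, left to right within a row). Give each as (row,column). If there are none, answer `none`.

(1,5), (4,1), (4,2), (5,1)

Row 1: (1,1)N 2/2 satisfied · (1,2)N 2/2 satisfied · (1,5)S 0/2 not · (1,6)N 2/3 satisfied · (1,7)N 2/2 satisfied
Row 2: (2,1)N 3/3 satisfied · (2,2)N 3/3 satisfied · (2,3)N 2/2 satisfied · (2,4)N 3/3 satisfied · (2,5)N 3/4 satisfied · (2,6)N 4/4 satisfied · (2,7)N 3/3 satisfied
Row 3: (3,1)N 2/2 satisfied · (3,4)N 3/3 satisfied · (3,5)N 4/4 satisfied · (3,6)N 4/4 satisfied · (3,7)N 3/3 satisfied
Row 4: (4,1)N 1/3 not · (4,2)S 0/2 not · (4,3)N 1/2 satisfied · (4,4)N 3/3 satisfied · (4,5)N 4/4 satisfied · (4,6)N 4/4 satisfied · (4,7)N 3/3 satisfied
Row 5: (5,1)S 0/1 not · (5,5)N 2/2 satisfied · (5,6)N 4/4 satisfied · (5,7)N 3/3 satisfied
Row 6: (6,3)N 0/0 satisfied · (6,6)N 2/2 satisfied · (6,7)N 2/2 satisfied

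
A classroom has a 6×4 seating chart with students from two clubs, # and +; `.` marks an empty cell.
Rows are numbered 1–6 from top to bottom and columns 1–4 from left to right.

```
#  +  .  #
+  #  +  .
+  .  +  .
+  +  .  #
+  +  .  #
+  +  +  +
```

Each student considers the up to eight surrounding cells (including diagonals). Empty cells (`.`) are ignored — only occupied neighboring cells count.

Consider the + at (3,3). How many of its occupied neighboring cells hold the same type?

2

Occupied neighbors of (3,3): (2,2)=#, (2,3)=+, (4,2)=+, (4,4)=#.
Same type (+): 2 of 4.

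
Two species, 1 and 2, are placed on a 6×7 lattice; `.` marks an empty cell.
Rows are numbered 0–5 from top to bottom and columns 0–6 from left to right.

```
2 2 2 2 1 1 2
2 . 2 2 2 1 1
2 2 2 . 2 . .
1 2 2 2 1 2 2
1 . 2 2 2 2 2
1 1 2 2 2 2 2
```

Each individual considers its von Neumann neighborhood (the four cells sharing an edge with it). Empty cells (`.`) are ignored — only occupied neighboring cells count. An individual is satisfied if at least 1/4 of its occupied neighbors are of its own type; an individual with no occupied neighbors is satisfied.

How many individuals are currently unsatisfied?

Row 0: (0,0)2 2/2 ✓ · (0,1)2 2/2 ✓ · (0,2)2 3/3 ✓ · (0,3)2 2/3 ✓ · (0,4)1 1/3 ✓ · (0,5)1 2/3 ✓ · (0,6)2 0/2 ✗
Row 1: (1,0)2 2/2 ✓ · (1,2)2 3/3 ✓ · (1,3)2 3/3 ✓ · (1,4)2 2/4 ✓ · (1,5)1 2/3 ✓ · (1,6)1 1/2 ✓
Row 2: (2,0)2 2/3 ✓ · (2,1)2 3/3 ✓ · (2,2)2 3/3 ✓ · (2,4)2 1/2 ✓
Row 3: (3,0)1 1/3 ✓ · (3,1)2 2/3 ✓ · (3,2)2 4/4 ✓ · (3,3)2 2/3 ✓ · (3,4)1 0/4 ✗ · (3,5)2 2/3 ✓ · (3,6)2 2/2 ✓
Row 4: (4,0)1 2/2 ✓ · (4,2)2 3/3 ✓ · (4,3)2 4/4 ✓ · (4,4)2 3/4 ✓ · (4,5)2 4/4 ✓ · (4,6)2 3/3 ✓
Row 5: (5,0)1 2/2 ✓ · (5,1)1 1/2 ✓ · (5,2)2 2/3 ✓ · (5,3)2 3/3 ✓ · (5,4)2 3/3 ✓ · (5,5)2 3/3 ✓ · (5,6)2 2/2 ✓
Unsatisfied: (0,6), (3,4) — 2 in total.

2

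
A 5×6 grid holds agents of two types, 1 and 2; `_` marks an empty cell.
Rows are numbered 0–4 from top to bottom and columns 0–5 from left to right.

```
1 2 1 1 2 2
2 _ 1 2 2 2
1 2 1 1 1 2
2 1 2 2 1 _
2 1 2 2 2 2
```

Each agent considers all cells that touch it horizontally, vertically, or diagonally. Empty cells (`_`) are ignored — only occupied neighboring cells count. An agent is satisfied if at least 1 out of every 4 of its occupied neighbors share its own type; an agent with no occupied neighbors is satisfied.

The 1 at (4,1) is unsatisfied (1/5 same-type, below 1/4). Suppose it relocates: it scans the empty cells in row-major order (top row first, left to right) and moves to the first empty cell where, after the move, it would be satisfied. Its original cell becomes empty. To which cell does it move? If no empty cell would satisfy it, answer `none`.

(1,1)

Vacating (4,1). Empty cells in order:
  (1,1): 5/8 same-type → satisfied — stop here.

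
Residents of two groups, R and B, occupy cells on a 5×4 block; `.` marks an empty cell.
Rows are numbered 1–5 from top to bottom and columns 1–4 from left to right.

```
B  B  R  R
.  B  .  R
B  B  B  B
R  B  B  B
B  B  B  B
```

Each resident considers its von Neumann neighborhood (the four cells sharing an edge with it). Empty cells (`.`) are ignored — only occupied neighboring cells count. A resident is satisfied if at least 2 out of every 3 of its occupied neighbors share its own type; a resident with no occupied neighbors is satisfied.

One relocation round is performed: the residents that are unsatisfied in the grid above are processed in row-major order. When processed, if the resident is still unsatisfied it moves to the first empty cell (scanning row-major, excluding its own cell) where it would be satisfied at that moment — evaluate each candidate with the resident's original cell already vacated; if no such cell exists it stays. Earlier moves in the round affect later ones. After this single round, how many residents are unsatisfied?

Initially unsatisfied (in order): (1,3), (2,4), (3,1), (4,1), (5,1).
  (1,3): no empty cell satisfies it; stays.
  (2,4): no empty cell satisfies it; stays.
  (3,1) → (2,1).
  (4,1): no empty cell satisfies it; stays.
  (5,1) → (3,1).
Resulting grid:
B B R R
B B . R
B B B B
R B B B
. B B B
Unsatisfied now: (1,3), (2,4), (4,1).

3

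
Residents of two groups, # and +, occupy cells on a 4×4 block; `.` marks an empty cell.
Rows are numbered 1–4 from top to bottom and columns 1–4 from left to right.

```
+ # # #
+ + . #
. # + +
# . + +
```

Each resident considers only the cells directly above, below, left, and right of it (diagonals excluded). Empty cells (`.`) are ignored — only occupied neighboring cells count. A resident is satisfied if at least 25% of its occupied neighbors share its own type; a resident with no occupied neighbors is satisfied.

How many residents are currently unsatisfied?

1

Row 1: (1,1)+ 1/2 ✓ · (1,2)# 1/3 ✓ · (1,3)# 2/2 ✓ · (1,4)# 2/2 ✓
Row 2: (2,1)+ 2/2 ✓ · (2,2)+ 1/3 ✓ · (2,4)# 1/2 ✓
Row 3: (3,2)# 0/2 ✗ · (3,3)+ 2/3 ✓ · (3,4)+ 2/3 ✓
Row 4: (4,1)# 0/0 ✓ · (4,3)+ 2/2 ✓ · (4,4)+ 2/2 ✓
Unsatisfied: (3,2) — 1 in total.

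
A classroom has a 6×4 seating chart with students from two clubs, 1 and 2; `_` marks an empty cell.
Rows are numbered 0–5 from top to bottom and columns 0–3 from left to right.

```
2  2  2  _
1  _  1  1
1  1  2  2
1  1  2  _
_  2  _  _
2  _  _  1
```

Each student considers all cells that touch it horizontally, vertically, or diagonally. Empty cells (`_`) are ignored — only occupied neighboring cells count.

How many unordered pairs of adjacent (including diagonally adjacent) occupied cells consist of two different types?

15

Scan each occupied cell's neighbors to the right and below (and the two forward diagonals) so each pair is counted once.
From row 0: 5 unlike of 7 pairs (running 5/7).
From row 1: 4 unlike of 8 pairs (running 9/15).
From row 2: 3 unlike of 11 pairs (running 12/26).
From row 3: 3 unlike of 5 pairs (running 15/31).
From row 4: 0 unlike of 1 pairs (running 15/32).
Total adjacent occupied pairs: 32; unlike-type pairs: 15.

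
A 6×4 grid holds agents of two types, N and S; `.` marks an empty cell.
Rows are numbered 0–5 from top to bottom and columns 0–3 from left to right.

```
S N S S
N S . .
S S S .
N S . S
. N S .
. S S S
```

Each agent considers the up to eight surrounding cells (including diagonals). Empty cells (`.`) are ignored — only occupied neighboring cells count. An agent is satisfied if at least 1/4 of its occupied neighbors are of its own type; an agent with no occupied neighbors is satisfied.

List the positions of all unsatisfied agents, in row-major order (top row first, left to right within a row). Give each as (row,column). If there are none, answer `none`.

Row 0: (0,0)S 1/3 ✓ · (0,1)N 1/4 ✓ · (0,2)S 2/3 ✓ · (0,3)S 1/1 ✓
Row 1: (1,0)N 1/5 ✗ · (1,1)S 5/7 ✓
Row 2: (2,0)S 3/5 ✓ · (2,1)S 4/6 ✓ · (2,2)S 4/4 ✓
Row 3: (3,0)N 1/4 ✓ · (3,1)S 4/6 ✓ · (3,3)S 2/2 ✓
Row 4: (4,1)N 1/5 ✗ · (4,2)S 5/6 ✓
Row 5: (5,1)S 2/3 ✓ · (5,2)S 3/4 ✓ · (5,3)S 2/2 ✓

(1,0), (4,1)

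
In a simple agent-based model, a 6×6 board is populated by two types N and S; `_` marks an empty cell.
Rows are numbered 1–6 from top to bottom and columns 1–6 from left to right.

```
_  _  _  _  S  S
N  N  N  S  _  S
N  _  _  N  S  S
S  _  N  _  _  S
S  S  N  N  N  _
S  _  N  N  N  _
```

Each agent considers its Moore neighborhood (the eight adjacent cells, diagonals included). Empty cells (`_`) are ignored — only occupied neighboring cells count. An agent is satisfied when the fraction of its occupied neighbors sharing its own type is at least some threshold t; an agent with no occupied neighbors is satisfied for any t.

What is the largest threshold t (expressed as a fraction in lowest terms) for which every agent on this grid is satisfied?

1/2

(1,5)S 3/3
(1,6)S 2/2
(2,1)N 2/2
(2,2)N 3/3
(2,3)N 2/3
(2,4)S 2/4
(2,6)S 4/4
(3,1)N 2/3
(3,4)N 2/4
(3,5)S 4/5
(3,6)S 3/3
(4,1)S 2/3
(4,3)N 3/4
(4,6)S 2/3
(5,1)S 3/3
(5,2)S 3/6
(5,3)N 4/5
(5,4)N 6/6
(5,5)N 3/4
(6,1)S 2/2
(6,3)N 3/4
(6,4)N 5/5
(6,5)N 3/3
The smallest same-type fraction is 2/4 at (2,4), which reduces to 1/2. Any threshold above that leaves this agent unsatisfied.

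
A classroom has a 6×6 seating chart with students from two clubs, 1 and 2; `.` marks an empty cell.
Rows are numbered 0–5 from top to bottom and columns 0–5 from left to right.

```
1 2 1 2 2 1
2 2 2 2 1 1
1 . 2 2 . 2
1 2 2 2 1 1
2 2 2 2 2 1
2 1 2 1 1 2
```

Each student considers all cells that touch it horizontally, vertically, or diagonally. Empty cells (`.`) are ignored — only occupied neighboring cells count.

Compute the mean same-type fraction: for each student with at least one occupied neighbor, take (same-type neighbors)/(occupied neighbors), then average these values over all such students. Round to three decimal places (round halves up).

0.505

(0,0)1 0/3
(0,1)2 3/5
(0,2)1 0/5
(0,3)2 3/5
(0,4)2 2/5
(0,5)1 2/3
(1,0)2 2/4
(1,1)2 4/7
(1,2)2 6/7
(1,3)2 5/7
(1,4)1 2/7
(1,5)1 2/4
(2,0)1 1/4
(2,2)2 7/7
(2,3)2 5/7
(2,5)2 0/4
(3,0)1 1/4
(3,1)2 5/7
(3,2)2 7/7
(3,3)2 6/7
(3,4)1 2/7
(3,5)1 2/4
(4,0)2 3/5
(4,1)2 6/8
(4,2)2 6/8
(4,3)2 5/8
(4,4)2 3/8
(4,5)1 3/5
(5,0)2 2/3
(5,1)1 0/5
(5,2)2 3/5
(5,3)1 1/5
(5,4)1 2/5
(5,5)2 1/3
Sum over 34 students: 0/3 + 3/5 + 0/5 + 3/5 + 2/5 + 2/3 + 2/4 + 4/7 + 6/7 + 5/7 + 2/7 + 2/4 + 1/4 + 7/7 + 5/7 + 0/4 + 1/4 + 5/7 + 7/7 + 6/7 + 2/7 + 2/4 + 3/5 + 6/8 + 6/8 + 5/8 + 3/8 + 3/5 + 2/3 + 0/5 + 3/5 + 1/5 + 2/5 + 1/3 = 103/6; mean = 103/6 ÷ 34 = 103/204 = 0.504901… → 0.505.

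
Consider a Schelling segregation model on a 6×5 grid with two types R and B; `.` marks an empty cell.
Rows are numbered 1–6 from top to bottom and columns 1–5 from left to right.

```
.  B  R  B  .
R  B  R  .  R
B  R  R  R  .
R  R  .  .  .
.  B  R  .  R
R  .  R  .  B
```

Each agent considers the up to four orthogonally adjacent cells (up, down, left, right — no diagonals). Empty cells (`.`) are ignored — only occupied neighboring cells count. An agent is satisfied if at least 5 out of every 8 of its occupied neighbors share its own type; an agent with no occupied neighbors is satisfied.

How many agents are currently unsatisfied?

12

(1,2)B 1/2 ✗
(1,3)R 1/3 ✗
(1,4)B 0/1 ✗
(2,1)R 0/2 ✗
(2,2)B 1/4 ✗
(2,3)R 2/3 ✓
(2,5)R 0/0 ✓
(3,1)B 0/3 ✗
(3,2)R 2/4 ✗
(3,3)R 3/3 ✓
(3,4)R 1/1 ✓
(4,1)R 1/2 ✗
(4,2)R 2/3 ✓
(5,2)B 0/2 ✗
(5,3)R 1/2 ✗
(5,5)R 0/1 ✗
(6,1)R 0/0 ✓
(6,3)R 1/1 ✓
(6,5)B 0/1 ✗
Unsatisfied: (1,2), (1,3), (1,4), (2,1), (2,2), (3,1), (3,2), (4,1), (5,2), (5,3), (5,5), (6,5) — 12 in total.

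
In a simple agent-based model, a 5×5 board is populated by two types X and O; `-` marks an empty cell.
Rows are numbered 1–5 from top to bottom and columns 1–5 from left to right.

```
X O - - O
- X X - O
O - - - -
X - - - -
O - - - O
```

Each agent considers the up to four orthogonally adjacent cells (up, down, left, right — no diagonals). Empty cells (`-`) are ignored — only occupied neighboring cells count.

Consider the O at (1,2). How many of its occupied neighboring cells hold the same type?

Occupied neighbors of (1,2): (2,2)=X, (1,1)=X.
Same type (O): 0 of 2.

0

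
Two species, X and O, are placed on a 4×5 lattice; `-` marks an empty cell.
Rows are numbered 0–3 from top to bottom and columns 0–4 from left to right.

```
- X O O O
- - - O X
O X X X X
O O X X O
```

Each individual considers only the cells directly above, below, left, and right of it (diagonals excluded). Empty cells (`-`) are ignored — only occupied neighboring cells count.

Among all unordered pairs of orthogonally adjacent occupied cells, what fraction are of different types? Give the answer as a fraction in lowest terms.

3/7

Scan each occupied cell's neighbors to the right and below so each pair is counted once.
From row 0: 2 unlike of 5 pairs (running 2/5).
From row 1: 2 unlike of 3 pairs (running 4/8).
From row 2: 3 unlike of 9 pairs (running 7/17).
From row 3: 2 unlike of 4 pairs (running 9/21).
Total adjacent occupied pairs: 21; unlike-type pairs: 9.
9/21 reduces to 3/7.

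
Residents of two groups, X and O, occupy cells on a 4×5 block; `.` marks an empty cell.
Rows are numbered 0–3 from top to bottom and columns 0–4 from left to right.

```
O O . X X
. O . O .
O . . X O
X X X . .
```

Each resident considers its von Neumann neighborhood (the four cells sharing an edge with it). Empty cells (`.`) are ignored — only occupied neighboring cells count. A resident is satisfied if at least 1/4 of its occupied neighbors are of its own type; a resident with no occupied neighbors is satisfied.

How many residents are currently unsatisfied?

(0,0)O 1/1 satisfied
(0,1)O 2/2 satisfied
(0,3)X 1/2 satisfied
(0,4)X 1/1 satisfied
(1,1)O 1/1 satisfied
(1,3)O 0/2 not
(2,0)O 0/1 not
(2,3)X 0/2 not
(2,4)O 0/1 not
(3,0)X 1/2 satisfied
(3,1)X 2/2 satisfied
(3,2)X 1/1 satisfied
Unsatisfied: (1,3), (2,0), (2,3), (2,4) — 4 in total.

4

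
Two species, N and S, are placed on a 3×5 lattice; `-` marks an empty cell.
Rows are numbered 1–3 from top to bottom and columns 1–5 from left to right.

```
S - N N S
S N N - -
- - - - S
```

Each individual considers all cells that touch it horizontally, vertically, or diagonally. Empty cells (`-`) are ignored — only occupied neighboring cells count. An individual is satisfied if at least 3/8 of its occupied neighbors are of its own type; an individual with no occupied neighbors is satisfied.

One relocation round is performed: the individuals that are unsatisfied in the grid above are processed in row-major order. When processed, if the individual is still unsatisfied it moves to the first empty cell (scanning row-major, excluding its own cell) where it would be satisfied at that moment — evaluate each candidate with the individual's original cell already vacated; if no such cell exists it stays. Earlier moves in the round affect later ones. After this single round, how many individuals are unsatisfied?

Initially unsatisfied (in order): (1,5).
  (1,5) → (1,2).
Resulting grid:
S S N N -
S N N - -
- - - - S
All satisfied now.

0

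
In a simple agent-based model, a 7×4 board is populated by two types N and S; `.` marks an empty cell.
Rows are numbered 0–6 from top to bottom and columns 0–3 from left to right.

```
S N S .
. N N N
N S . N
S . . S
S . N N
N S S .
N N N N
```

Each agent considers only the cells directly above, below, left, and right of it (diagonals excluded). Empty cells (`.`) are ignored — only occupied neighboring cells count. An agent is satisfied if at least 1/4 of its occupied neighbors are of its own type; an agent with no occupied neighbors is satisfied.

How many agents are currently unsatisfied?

Row 0: (0,0)S 0/1 unhappy · (0,1)N 1/3 ok · (0,2)S 0/2 unhappy
Row 1: (1,1)N 2/3 ok · (1,2)N 2/3 ok · (1,3)N 2/2 ok
Row 2: (2,0)N 0/2 unhappy · (2,1)S 0/2 unhappy · (2,3)N 1/2 ok
Row 3: (3,0)S 1/2 ok · (3,3)S 0/2 unhappy
Row 4: (4,0)S 1/2 ok · (4,2)N 1/2 ok · (4,3)N 1/2 ok
Row 5: (5,0)N 1/3 ok · (5,1)S 1/3 ok · (5,2)S 1/3 ok
Row 6: (6,0)N 2/2 ok · (6,1)N 2/3 ok · (6,2)N 2/3 ok · (6,3)N 1/1 ok
Unsatisfied: (0,0), (0,2), (2,0), (2,1), (3,3) — 5 in total.

5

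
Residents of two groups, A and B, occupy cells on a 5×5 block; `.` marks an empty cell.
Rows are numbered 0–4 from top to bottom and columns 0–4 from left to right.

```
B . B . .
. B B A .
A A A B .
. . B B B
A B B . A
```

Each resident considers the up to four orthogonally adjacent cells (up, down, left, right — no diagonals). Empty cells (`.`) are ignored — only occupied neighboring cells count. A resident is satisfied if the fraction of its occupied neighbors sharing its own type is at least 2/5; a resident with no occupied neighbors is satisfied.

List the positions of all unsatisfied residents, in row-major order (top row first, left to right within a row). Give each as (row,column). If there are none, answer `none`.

(0,0)B 0/0 ✓
(0,2)B 1/1 ✓
(1,1)B 1/2 ✓
(1,2)B 2/4 ✓
(1,3)A 0/2 ✗
(2,0)A 1/1 ✓
(2,1)A 2/3 ✓
(2,2)A 1/4 ✗
(2,3)B 1/3 ✗
(3,2)B 2/3 ✓
(3,3)B 3/3 ✓
(3,4)B 1/2 ✓
(4,0)A 0/1 ✗
(4,1)B 1/2 ✓
(4,2)B 2/2 ✓
(4,4)A 0/1 ✗

(1,3), (2,2), (2,3), (4,0), (4,4)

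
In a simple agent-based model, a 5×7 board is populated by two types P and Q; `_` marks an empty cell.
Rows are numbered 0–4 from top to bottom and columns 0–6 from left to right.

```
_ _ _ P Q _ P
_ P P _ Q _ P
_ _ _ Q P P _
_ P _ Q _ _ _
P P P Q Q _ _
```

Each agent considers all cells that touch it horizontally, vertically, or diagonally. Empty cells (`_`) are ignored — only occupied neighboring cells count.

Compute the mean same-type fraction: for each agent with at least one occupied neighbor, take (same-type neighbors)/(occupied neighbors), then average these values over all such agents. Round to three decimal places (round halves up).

0.711

(0,3)P 1/3
(0,4)Q 1/2
(0,6)P 1/1
(1,1)P 1/1
(1,2)P 2/3
(1,4)Q 2/5
(1,6)P 2/2
(2,3)Q 2/4
(2,4)P 1/4
(2,5)P 2/3
(3,1)P 3/3
(3,3)Q 3/5
(4,0)P 2/2
(4,1)P 3/3
(4,2)P 2/4
(4,3)Q 2/3
(4,4)Q 2/2
Sum over 17 agents: 1/3 + 1/2 + 1/1 + 1/1 + 2/3 + 2/5 + 2/2 + 2/4 + 1/4 + 2/3 + 3/3 + 3/5 + 2/2 + 3/3 + 2/4 + 2/3 + 2/2 = 145/12; mean = 145/12 ÷ 17 = 145/204 = 0.710784… → 0.711.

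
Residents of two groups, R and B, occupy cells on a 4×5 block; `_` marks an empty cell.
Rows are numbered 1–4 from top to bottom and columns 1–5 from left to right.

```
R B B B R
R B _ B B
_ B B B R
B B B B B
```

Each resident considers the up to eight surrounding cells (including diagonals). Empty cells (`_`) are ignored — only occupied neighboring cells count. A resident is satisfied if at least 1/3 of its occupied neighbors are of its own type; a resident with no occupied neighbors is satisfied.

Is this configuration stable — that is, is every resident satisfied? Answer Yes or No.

(1,1)R 1/3 ok
(1,2)B 2/4 ok
(1,3)B 4/4 ok
(1,4)B 3/4 ok
(1,5)R 0/3 unhappy
(2,1)R 1/4 unhappy
(2,2)B 4/6 ok
(2,4)B 5/7 ok
(2,5)B 3/5 ok
(3,2)B 5/6 ok
(3,3)B 7/7 ok
(3,4)B 6/7 ok
(3,5)R 0/5 unhappy
(4,1)B 2/2 ok
(4,2)B 4/4 ok
(4,3)B 5/5 ok
(4,4)B 4/5 ok
(4,5)B 2/3 ok
For instance (1,5) has only 0/3 same-type neighbors, below 1/3.

No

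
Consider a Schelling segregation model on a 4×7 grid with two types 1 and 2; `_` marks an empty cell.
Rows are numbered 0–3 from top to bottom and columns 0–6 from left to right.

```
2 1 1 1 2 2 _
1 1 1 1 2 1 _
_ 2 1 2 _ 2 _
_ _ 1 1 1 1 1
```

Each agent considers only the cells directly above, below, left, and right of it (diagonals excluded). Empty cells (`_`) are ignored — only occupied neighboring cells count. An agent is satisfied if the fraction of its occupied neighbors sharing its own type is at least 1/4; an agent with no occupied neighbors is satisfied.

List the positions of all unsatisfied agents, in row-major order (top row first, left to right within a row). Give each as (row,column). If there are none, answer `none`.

(0,0), (1,5), (2,1), (2,3), (2,5)

(0,0)2 0/2 unhappy
(0,1)1 2/3 ok
(0,2)1 3/3 ok
(0,3)1 2/3 ok
(0,4)2 2/3 ok
(0,5)2 1/2 ok
(1,0)1 1/2 ok
(1,1)1 3/4 ok
(1,2)1 4/4 ok
(1,3)1 2/4 ok
(1,4)2 1/3 ok
(1,5)1 0/3 unhappy
(2,1)2 0/2 unhappy
(2,2)1 2/4 ok
(2,3)2 0/3 unhappy
(2,5)2 0/2 unhappy
(3,2)1 2/2 ok
(3,3)1 2/3 ok
(3,4)1 2/2 ok
(3,5)1 2/3 ok
(3,6)1 1/1 ok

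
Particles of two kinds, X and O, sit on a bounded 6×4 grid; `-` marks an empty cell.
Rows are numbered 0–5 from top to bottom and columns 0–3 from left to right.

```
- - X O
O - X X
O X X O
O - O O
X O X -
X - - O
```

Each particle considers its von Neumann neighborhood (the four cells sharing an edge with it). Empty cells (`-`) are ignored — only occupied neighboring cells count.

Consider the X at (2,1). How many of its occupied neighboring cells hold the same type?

1

Occupied neighbors of (2,1): (2,0)=O, (2,2)=X.
Same type (X): 1 of 2.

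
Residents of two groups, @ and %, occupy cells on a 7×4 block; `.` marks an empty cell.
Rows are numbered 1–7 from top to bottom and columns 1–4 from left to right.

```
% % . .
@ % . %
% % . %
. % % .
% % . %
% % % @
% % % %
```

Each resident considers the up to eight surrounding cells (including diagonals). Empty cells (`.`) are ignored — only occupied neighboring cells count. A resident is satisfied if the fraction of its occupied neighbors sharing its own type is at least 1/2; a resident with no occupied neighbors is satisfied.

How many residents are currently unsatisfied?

2

Row 1: (1,1)% 2/3 ✓ · (1,2)% 2/3 ✓
Row 2: (2,1)@ 0/5 ✗ · (2,2)% 4/5 ✓ · (2,4)% 1/1 ✓
Row 3: (3,1)% 3/4 ✓ · (3,2)% 4/5 ✓ · (3,4)% 2/2 ✓
Row 4: (4,2)% 5/5 ✓ · (4,3)% 5/5 ✓
Row 5: (5,1)% 4/4 ✓ · (5,2)% 6/6 ✓ · (5,4)% 2/3 ✓
Row 6: (6,1)% 5/5 ✓ · (6,2)% 7/7 ✓ · (6,3)% 6/7 ✓ · (6,4)@ 0/4 ✗
Row 7: (7,1)% 3/3 ✓ · (7,2)% 5/5 ✓ · (7,3)% 4/5 ✓ · (7,4)% 2/3 ✓
Unsatisfied: (2,1), (6,4) — 2 in total.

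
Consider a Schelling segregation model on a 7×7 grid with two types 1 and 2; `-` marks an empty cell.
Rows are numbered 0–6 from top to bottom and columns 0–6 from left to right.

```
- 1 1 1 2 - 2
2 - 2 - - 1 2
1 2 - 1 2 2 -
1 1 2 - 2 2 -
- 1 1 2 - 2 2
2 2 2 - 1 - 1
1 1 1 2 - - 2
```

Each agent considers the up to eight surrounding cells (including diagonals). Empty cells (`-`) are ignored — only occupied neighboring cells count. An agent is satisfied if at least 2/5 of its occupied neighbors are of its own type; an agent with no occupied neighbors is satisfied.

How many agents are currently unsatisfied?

(0,1)1 1/3 not
(0,2)1 2/3 satisfied
(0,3)1 1/3 not
(0,4)2 0/2 not
(0,6)2 1/2 satisfied
(1,0)2 1/3 not
(1,2)2 1/5 not
(1,5)1 0/5 not
(1,6)2 2/3 satisfied
(2,0)1 2/4 satisfied
(2,1)2 3/6 satisfied
(2,3)1 0/4 not
(2,4)2 3/5 satisfied
(2,5)2 4/5 satisfied
(3,0)1 3/4 satisfied
(3,1)1 4/6 satisfied
(3,2)2 2/6 not
(3,4)2 5/6 satisfied
(3,5)2 5/5 satisfied
(4,1)1 3/7 satisfied
(4,2)1 2/6 not
(4,3)2 3/5 satisfied
(4,5)2 3/5 satisfied
(4,6)2 2/3 satisfied
(5,0)2 1/4 not
(5,1)2 2/7 not
(5,2)2 3/7 satisfied
(5,4)1 0/3 not
(5,6)1 0/3 not
(6,0)1 1/3 not
(6,1)1 2/5 satisfied
(6,2)1 1/4 not
(6,3)2 1/3 not
(6,6)2 0/1 not
Unsatisfied: (0,1), (0,3), (0,4), (1,0), (1,2), (1,5), (2,3), (3,2), (4,2), (5,0), (5,1), (5,4), (5,6), (6,0), (6,2), (6,3), (6,6) — 17 in total.

17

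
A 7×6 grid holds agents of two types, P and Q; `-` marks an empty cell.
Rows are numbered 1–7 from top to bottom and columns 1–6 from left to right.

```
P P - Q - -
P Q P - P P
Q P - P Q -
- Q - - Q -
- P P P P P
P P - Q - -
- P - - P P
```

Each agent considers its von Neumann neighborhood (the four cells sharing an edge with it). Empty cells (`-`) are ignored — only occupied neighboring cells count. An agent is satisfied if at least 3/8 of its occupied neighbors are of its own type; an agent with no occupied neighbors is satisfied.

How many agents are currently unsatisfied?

9

Row 1: (1,1)P 2/2 ok · (1,2)P 1/2 ok · (1,4)Q 0/0 ok
Row 2: (2,1)P 1/3 unhappy · (2,2)Q 0/4 unhappy · (2,3)P 0/1 unhappy · (2,5)P 1/2 ok · (2,6)P 1/1 ok
Row 3: (3,1)Q 0/2 unhappy · (3,2)P 0/3 unhappy · (3,4)P 0/1 unhappy · (3,5)Q 1/3 unhappy
Row 4: (4,2)Q 0/2 unhappy · (4,5)Q 1/2 ok
Row 5: (5,2)P 2/3 ok · (5,3)P 2/2 ok · (5,4)P 2/3 ok · (5,5)P 2/3 ok · (5,6)P 1/1 ok
Row 6: (6,1)P 1/1 ok · (6,2)P 3/3 ok · (6,4)Q 0/1 unhappy
Row 7: (7,2)P 1/1 ok · (7,5)P 1/1 ok · (7,6)P 1/1 ok
Unsatisfied: (2,1), (2,2), (2,3), (3,1), (3,2), (3,4), (3,5), (4,2), (6,4) — 9 in total.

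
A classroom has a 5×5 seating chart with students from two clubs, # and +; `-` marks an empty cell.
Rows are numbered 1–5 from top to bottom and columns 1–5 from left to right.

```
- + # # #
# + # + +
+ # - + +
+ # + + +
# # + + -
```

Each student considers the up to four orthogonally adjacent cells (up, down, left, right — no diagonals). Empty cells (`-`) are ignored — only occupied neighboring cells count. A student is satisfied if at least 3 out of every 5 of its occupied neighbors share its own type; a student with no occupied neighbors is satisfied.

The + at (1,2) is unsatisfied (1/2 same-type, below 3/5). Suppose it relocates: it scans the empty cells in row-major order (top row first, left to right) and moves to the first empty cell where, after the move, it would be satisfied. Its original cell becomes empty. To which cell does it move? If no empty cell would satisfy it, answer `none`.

Vacating (1,2). Empty cells in order:
  (1,1): 0/1 same-type → still unsatisfied.
  (3,3): 2/4 same-type → still unsatisfied.
  (5,5): 2/2 same-type → satisfied — stop here.

(5,5)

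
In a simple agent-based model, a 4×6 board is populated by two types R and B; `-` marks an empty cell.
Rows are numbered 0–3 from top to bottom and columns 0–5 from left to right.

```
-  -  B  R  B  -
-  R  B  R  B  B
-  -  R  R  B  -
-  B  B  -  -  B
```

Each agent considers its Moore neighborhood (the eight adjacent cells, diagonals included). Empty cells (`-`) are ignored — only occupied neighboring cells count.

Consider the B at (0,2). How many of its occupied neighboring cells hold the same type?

1

Occupied neighbors of (0,2): (0,3)=R, (1,1)=R, (1,2)=B, (1,3)=R.
Same type (B): 1 of 4.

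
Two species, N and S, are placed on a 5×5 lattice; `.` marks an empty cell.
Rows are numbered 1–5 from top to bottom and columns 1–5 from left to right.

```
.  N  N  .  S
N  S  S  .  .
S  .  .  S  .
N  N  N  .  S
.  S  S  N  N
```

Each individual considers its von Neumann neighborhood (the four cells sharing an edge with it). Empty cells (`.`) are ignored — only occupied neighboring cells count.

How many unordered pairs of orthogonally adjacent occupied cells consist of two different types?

9

Scan each occupied cell's neighbors to the right and below so each pair is counted once.
From row 1: 2 unlike of 3 pairs (running 2/3).
From row 2: 2 unlike of 3 pairs (running 4/6).
From row 3: 1 unlike of 1 pairs (running 5/7).
From row 4: 3 unlike of 5 pairs (running 8/12).
From row 5: 1 unlike of 3 pairs (running 9/15).
Total adjacent occupied pairs: 15; unlike-type pairs: 9.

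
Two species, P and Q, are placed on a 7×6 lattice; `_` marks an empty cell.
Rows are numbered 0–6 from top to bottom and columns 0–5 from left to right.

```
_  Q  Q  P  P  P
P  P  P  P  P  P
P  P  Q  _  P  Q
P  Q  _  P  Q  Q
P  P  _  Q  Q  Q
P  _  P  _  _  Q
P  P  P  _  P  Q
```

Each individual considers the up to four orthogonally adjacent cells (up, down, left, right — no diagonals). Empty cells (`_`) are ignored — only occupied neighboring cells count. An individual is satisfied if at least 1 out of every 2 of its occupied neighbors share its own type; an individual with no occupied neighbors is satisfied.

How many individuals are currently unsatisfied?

(0,1)Q 1/2 satisfied
(0,2)Q 1/3 not
(0,3)P 2/3 satisfied
(0,4)P 3/3 satisfied
(0,5)P 2/2 satisfied
(1,0)P 2/2 satisfied
(1,1)P 3/4 satisfied
(1,2)P 2/4 satisfied
(1,3)P 3/3 satisfied
(1,4)P 4/4 satisfied
(1,5)P 2/3 satisfied
(2,0)P 3/3 satisfied
(2,1)P 2/4 satisfied
(2,2)Q 0/2 not
(2,4)P 1/3 not
(2,5)Q 1/3 not
(3,0)P 2/3 satisfied
(3,1)Q 0/3 not
(3,3)P 0/2 not
(3,4)Q 2/4 satisfied
(3,5)Q 3/3 satisfied
(4,0)P 3/3 satisfied
(4,1)P 1/2 satisfied
(4,3)Q 1/2 satisfied
(4,4)Q 3/3 satisfied
(4,5)Q 3/3 satisfied
(5,0)P 2/2 satisfied
(5,2)P 1/1 satisfied
(5,5)Q 2/2 satisfied
(6,0)P 2/2 satisfied
(6,1)P 2/2 satisfied
(6,2)P 2/2 satisfied
(6,4)P 0/1 not
(6,5)Q 1/2 satisfied
Unsatisfied: (0,2), (2,2), (2,4), (2,5), (3,1), (3,3), (6,4) — 7 in total.

7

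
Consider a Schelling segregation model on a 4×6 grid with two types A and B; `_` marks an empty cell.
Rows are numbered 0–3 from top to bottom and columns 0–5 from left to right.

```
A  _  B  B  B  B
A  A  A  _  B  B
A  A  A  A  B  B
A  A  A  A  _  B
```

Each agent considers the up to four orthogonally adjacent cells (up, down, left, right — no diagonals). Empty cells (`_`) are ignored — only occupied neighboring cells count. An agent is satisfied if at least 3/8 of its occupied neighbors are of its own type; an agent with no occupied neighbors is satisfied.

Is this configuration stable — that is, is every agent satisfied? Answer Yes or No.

Yes

Row 0: (0,0)A 1/1 ok · (0,2)B 1/2 ok · (0,3)B 2/2 ok · (0,4)B 3/3 ok · (0,5)B 2/2 ok
Row 1: (1,0)A 3/3 ok · (1,1)A 3/3 ok · (1,2)A 2/3 ok · (1,4)B 3/3 ok · (1,5)B 3/3 ok
Row 2: (2,0)A 3/3 ok · (2,1)A 4/4 ok · (2,2)A 4/4 ok · (2,3)A 2/3 ok · (2,4)B 2/3 ok · (2,5)B 3/3 ok
Row 3: (3,0)A 2/2 ok · (3,1)A 3/3 ok · (3,2)A 3/3 ok · (3,3)A 2/2 ok · (3,5)B 1/1 ok
All meet the threshold, so the configuration is stable.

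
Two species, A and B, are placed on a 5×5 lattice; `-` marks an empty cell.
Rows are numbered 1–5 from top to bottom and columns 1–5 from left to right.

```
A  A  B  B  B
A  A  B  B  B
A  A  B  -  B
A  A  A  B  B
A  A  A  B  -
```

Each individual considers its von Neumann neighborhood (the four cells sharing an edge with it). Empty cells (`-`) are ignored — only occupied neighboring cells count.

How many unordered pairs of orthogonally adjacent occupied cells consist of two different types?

6

Scan each occupied cell's neighbors to the right and below so each pair is counted once.
From row 1: 1 unlike of 9 pairs (running 1/9).
From row 2: 1 unlike of 8 pairs (running 2/17).
From row 3: 2 unlike of 6 pairs (running 4/23).
From row 4: 1 unlike of 8 pairs (running 5/31).
From row 5: 1 unlike of 3 pairs (running 6/34).
Total adjacent occupied pairs: 34; unlike-type pairs: 6.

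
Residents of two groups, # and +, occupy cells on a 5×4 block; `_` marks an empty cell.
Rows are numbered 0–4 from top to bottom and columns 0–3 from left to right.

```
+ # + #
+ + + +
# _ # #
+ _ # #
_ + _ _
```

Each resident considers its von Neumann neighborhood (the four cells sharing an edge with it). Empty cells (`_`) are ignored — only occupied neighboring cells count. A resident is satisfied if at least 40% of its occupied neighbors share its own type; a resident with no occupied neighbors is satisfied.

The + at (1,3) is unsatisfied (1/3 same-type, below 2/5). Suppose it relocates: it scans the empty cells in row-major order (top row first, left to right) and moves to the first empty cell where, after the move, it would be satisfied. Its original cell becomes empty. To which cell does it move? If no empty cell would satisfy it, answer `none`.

Vacating (1,3). Empty cells in order:
  (2,1): 1/3 same-type → still unsatisfied.
  (3,1): 2/3 same-type → satisfied — stop here.

(3,1)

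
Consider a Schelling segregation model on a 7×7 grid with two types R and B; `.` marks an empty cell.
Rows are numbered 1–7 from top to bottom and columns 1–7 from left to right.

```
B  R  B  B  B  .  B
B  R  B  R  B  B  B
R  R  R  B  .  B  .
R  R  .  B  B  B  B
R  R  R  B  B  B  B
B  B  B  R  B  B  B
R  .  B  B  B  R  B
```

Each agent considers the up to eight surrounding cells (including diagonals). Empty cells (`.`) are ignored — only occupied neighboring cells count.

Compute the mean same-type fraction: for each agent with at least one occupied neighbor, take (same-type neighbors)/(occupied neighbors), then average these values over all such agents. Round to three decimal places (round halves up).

0.654

(1,1)B 1/3
(1,2)R 1/5
(1,3)B 2/5
(1,4)B 4/5
(1,5)B 3/4
(1,7)B 2/2
(2,1)B 1/5
(2,2)R 4/8
(2,3)B 3/8
(2,4)R 1/7
(2,5)B 5/6
(2,6)B 5/5
(2,7)B 3/3
(3,1)R 4/5
(3,2)R 5/7
(3,3)R 4/7
(3,4)B 4/6
(3,6)B 6/6
(4,1)R 5/5
(4,2)R 7/7
(4,4)B 4/6
(4,5)B 7/7
(4,6)B 6/6
(4,7)B 4/4
(5,1)R 3/5
(5,2)R 4/7
(5,3)R 3/7
(5,4)B 5/7
(5,5)B 7/8
(5,6)B 8/8
(5,7)B 5/5
(6,1)B 1/4
(6,2)B 3/7
(6,3)B 4/7
(6,4)R 1/8
(6,5)B 6/8
(6,6)B 7/8
(6,7)B 4/5
(7,1)R 0/2
(7,3)B 3/4
(7,4)B 4/5
(7,5)B 3/5
(7,6)R 0/5
(7,7)B 2/3
Sum over 44 agents: 1/3 + 1/5 + 2/5 + 4/5 + 3/4 + 2/2 + 1/5 + 4/8 + 3/8 + 1/7 + 5/6 + 5/5 + 3/3 + 4/5 + 5/7 + 4/7 + 4/6 + 6/6 + 5/5 + 7/7 + 4/6 + 7/7 + 6/6 + 4/4 + 3/5 + 4/7 + 3/7 + 5/7 + 7/8 + 8/8 + 5/5 + 1/4 + 3/7 + 4/7 + 1/8 + 6/8 + 7/8 + 4/5 + 0/2 + 3/4 + 4/5 + 3/5 + 0/5 + 2/3 = 12079/420; mean = 12079/420 ÷ 44 = 12079/18480 = 0.653625… → 0.654.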